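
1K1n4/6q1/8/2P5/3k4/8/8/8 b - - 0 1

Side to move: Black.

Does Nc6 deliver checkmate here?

no

After Nc6: white king on b8; in check: yes, from the black knight on c6.
White has 2 legal replies: Kc8, Ka8.
In check but a legal move exists → not checkmate.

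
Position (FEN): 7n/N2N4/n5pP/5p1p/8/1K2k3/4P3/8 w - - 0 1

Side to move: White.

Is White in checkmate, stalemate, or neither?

White to move; white king on b3.
In check: no.
Legal moves for White: Nf8, Nb8, Nf6, Nb6, Ne5, Nc5, Nc8, Nc6, Nb5, Kc4, Ka4, Kc3, Ka3, Kc2, Kb2, Ka2, h7.
White has 17 legal moves and is not in check → neither.

neither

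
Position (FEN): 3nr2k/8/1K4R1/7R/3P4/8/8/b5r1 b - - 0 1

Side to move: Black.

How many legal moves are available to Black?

0

Black to move; king on h8.
In check: yes, from the white rook on h5.
Legal moves: none.
Count: 0.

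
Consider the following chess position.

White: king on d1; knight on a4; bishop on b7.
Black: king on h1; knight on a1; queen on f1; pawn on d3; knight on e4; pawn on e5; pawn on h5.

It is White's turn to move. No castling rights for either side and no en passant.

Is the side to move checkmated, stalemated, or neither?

White to move; white king on d1.
In check: yes, from the black queen on f1.
King squares — c1: attacked by Qf1; e1: attacked by Qf1; c2: attacked by Na1; d2: attacked by Ne4; e2: attacked by Qf1.
Legal moves for White: none.
In check with no legal moves → checkmate.

checkmate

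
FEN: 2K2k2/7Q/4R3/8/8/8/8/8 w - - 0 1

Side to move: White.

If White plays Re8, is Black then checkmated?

After Re8: black king on f8; in check: yes, from the white rook on e8.
Black has 1 legal reply: Kxe8.
In check but a legal move exists → not checkmate.

no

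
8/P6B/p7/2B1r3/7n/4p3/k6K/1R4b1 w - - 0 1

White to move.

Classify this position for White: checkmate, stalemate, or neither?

neither

White to move; white king on h2.
In check: yes, from the black bishop on g1.
Legal moves for White: Kh3, Kg3, Kh1, Kxg1, Rxg1.
White is in check but has 5 legal moves → neither.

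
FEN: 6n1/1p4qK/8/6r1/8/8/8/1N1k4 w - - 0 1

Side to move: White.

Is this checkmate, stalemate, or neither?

checkmate

White to move; white king on h7.
In check: yes, from the black queen on g7.
King squares — g6: attacked by Rg5; h6: attacked by Qg7; g7: attacked by Rg5; g8: attacked by Qg7; h8: attacked by Qg7.
Legal moves for White: none.
In check with no legal moves → checkmate.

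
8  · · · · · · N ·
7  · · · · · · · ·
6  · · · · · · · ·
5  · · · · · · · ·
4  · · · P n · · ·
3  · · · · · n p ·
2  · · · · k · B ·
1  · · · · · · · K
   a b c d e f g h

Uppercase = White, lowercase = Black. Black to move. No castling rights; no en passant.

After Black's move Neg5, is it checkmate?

no

After Neg5: white king on h1; in check: no.
White is not in check, so this cannot be checkmate.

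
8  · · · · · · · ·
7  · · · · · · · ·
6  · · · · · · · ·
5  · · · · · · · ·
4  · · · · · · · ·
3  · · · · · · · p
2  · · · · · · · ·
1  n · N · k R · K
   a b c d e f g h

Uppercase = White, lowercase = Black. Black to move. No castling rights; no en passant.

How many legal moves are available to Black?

Black to move; king on e1.
In check: yes, from the white rook on f1.
Legal moves: Kd2, Kxf1.
Count: 2.

2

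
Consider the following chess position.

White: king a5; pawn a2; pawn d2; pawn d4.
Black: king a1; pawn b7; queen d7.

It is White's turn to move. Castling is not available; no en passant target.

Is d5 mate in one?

no

After d5: black king on a1; in check: no.
Black is not in check, so this cannot be checkmate.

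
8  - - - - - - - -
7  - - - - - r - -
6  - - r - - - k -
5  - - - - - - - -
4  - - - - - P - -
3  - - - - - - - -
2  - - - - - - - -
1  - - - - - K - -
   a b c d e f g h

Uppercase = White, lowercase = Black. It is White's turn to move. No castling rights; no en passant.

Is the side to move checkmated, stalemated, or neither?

White to move; white king on f1.
In check: no.
Legal moves for White: Kg2, Kf2, Ke2, Kg1, Ke1, f5+.
White has 6 legal moves and is not in check → neither.

neither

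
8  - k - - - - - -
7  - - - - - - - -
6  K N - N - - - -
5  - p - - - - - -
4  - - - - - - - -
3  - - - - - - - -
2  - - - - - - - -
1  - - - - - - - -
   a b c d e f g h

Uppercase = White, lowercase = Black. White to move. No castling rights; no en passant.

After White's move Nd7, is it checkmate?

no

After Nd7: black king on b8; in check: yes, from the white knight on d7.
Black has 2 legal replies: Ka8, Kc7.
In check but a legal move exists → not checkmate.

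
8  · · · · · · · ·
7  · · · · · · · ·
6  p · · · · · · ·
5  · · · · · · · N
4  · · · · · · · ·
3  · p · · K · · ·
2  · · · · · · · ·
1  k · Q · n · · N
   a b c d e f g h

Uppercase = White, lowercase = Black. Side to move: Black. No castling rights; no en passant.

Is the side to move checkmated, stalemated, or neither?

Black to move; black king on a1.
In check: yes, from the white queen on c1.
King squares — b1: attacked by Qc1; a2: available; b2: attacked by Qc1.
Legal moves for Black: Ka2.
Black is in check but has 1 legal move → neither.

neither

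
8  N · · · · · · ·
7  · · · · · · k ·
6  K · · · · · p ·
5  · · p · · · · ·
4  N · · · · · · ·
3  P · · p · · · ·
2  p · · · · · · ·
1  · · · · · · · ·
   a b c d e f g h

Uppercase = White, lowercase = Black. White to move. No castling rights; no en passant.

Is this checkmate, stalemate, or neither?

White to move; white king on a6.
In check: no.
Legal moves for White: Nc7, N8b6, Kb7, Ka7, Kb6, Kb5, Ka5, N4b6, Nxc5, Nc3, Nb2.
White has 11 legal moves and is not in check → neither.

neither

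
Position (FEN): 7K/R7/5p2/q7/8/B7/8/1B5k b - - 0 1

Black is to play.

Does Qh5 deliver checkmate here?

After Qh5: white king on h8; in check: yes, from the black queen on h5.
White has 4 legal replies: Kg8, Kg7, Rh7, Bh7.
In check but a legal move exists → not checkmate.

no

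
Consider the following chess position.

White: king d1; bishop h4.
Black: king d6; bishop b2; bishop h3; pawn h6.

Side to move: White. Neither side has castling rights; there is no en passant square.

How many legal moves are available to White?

11

White to move; king on d1.
In check: no.
Legal moves: Bd8, Be7+, Bf6, Bg5, Bg3+, Bf2, Be1, Ke2, Kd2, Kc2, Ke1.
Count: 11.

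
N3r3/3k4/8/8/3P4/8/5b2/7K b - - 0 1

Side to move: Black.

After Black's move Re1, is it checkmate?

After Re1: white king on h1; in check: yes, from the black rook on e1.
White has 2 legal replies: Kh2, Kg2.
In check but a legal move exists → not checkmate.

no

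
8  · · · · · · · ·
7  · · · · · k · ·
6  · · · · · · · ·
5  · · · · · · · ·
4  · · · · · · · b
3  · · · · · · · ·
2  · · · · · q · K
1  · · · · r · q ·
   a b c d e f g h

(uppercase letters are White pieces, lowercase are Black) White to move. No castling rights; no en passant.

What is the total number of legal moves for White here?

White to move; king on h2.
In check: yes, from the black queen on g1 and the black queen on f2.
Legal moves: Kh3.
Count: 1.

1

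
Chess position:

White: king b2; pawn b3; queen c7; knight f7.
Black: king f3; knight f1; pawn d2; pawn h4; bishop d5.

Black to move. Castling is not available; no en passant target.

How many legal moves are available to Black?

Black to move; king on f3.
In check: no.
Legal moves: Ba8, Bxf7, Bb7, Be6, Bc6, Be4, Bc4, Bxb3, Kg4, Ke4, Ke3, Kg2, Kf2, Ke2, Ng3, Ne3, Nh2, h3, d1=Q, d1=R, d1=B, d1=N+.
Count: 22.

22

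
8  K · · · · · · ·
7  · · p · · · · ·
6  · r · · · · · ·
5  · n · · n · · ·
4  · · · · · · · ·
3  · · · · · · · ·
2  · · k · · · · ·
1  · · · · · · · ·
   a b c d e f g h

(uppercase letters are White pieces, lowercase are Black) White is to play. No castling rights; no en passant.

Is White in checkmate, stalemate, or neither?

White to move; white king on a8.
In check: no.
King squares — a7: attacked by Nb5; b7: attacked by Rb6; b8: attacked by Rb6.
Legal moves for White: none.
Not in check and no legal moves → stalemate.

stalemate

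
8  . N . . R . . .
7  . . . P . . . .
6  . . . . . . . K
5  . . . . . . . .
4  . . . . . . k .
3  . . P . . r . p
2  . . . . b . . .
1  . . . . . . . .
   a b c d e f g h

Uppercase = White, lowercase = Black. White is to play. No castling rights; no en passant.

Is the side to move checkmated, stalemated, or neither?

White to move; white king on h6.
In check: no.
Legal moves for White include: Rh8, Rg8+, Rf8, Rd8, Rc8, Re7, Re6, Re5, Re4+, Re3, Rxe2, Nc6, Na6, Kh7, Kg7, Kg6, d8=Q, d8=R, ... (list truncated; more exist).
White has legal moves and is not in check → neither.

neither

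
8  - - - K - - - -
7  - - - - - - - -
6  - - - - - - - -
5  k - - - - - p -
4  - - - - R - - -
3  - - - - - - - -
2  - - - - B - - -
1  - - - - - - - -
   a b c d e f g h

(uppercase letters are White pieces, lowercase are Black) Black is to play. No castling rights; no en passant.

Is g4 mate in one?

no

After g4: white king on d8; in check: no.
White is not in check, so this cannot be checkmate.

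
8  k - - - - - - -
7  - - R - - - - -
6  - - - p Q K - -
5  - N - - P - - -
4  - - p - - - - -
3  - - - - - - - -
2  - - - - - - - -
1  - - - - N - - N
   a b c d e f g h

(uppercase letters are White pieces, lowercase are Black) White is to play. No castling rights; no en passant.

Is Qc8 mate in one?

yes

After Qc8: black king on a8; in check: yes, from the white queen on c8.
King squares — a7: attacked by Nb5; b7: attacked by Rc7; b8: attacked by Qc8.
Black has no legal moves → checkmate.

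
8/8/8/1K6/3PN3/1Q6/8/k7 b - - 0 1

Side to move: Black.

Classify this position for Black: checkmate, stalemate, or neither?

stalemate

Black to move; black king on a1.
In check: no.
King squares — b1: attacked by Qb3; a2: attacked by Qb3; b2: attacked by Qb3.
Legal moves for Black: none.
Not in check and no legal moves → stalemate.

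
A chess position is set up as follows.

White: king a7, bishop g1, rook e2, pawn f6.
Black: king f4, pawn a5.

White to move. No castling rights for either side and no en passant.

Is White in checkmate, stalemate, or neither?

White to move; white king on a7.
In check: no.
Legal moves for White include: Kb8, Ka8, Kb7, Kb6, Ka6, Re8, Re7, Re6, Re5, Re4+, Re3, Rh2, Rg2, Rf2+, Rd2, Rc2, Rb2, Ra2, ... (list truncated; more exist).
White has legal moves and is not in check → neither.

neither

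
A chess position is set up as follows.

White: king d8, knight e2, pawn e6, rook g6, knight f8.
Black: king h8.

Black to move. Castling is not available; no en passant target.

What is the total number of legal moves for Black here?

Black to move; king on h8.
In check: no.
Legal moves: none.
Count: 0.

0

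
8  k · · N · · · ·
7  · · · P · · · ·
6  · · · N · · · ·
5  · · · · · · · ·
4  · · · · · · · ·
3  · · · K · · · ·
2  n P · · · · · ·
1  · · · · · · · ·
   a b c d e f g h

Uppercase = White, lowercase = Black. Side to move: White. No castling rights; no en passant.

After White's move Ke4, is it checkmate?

After Ke4: black king on a8; in check: no.
Black is not in check, so this cannot be checkmate.

no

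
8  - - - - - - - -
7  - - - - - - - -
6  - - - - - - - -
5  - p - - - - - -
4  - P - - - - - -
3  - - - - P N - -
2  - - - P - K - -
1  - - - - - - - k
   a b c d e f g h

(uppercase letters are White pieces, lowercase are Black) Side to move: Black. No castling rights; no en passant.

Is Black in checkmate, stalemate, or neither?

Black to move; black king on h1.
In check: no.
King squares — g1: attacked by Kf2; g2: attacked by Kf2; h2: attacked by Nf3.
Legal moves for Black: none.
Not in check and no legal moves → stalemate.

stalemate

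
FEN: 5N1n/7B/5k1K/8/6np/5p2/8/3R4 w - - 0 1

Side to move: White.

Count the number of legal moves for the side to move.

White to move; king on h6.
In check: yes, from the black knight on g4.
Legal moves: Kh5.
Count: 1.

1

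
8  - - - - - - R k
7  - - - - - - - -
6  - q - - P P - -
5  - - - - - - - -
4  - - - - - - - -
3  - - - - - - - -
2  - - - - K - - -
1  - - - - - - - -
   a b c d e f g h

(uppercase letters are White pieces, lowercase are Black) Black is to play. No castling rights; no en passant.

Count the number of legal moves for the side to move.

2

Black to move; king on h8.
In check: yes, from the white rook on g8.
Legal moves: Kxg8, Kh7.
Count: 2.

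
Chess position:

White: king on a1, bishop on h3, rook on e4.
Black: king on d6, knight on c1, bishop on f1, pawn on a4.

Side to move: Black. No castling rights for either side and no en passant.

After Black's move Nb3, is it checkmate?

After Nb3: white king on a1; in check: yes, from the black knight on b3.
White has 3 legal replies: Kb2, Ka2, Kb1.
In check but a legal move exists → not checkmate.

no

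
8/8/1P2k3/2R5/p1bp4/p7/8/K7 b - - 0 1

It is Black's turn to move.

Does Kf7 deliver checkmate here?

no

After Kf7: white king on a1; in check: no.
White is not in check, so this cannot be checkmate.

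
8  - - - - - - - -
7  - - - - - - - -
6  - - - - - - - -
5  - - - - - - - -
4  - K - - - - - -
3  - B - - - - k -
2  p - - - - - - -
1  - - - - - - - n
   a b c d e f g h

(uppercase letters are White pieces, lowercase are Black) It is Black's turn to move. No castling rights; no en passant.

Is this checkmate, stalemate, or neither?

Black to move; black king on g3.
In check: no.
Legal moves for Black: Kh4, Kg4, Kf4, Kh3, Kf3, Kh2, Kg2, Kf2, Nf2, a1=Q, a1=R, a1=B, a1=N.
Black has 13 legal moves and is not in check → neither.

neither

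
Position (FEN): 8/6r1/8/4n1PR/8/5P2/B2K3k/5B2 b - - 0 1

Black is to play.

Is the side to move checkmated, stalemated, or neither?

neither

Black to move; black king on h2.
In check: yes, from the white rook on h5.
Legal moves for Black: Kg3, Kg1.
Black is in check but has 2 legal moves → neither.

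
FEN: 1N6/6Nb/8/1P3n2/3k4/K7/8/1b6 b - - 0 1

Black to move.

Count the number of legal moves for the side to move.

21

Black to move; king on d4.
In check: no.
Legal moves: Bg8, Bg6, Nxg7, Ne7, Nh6, Nd6, Nh4, Ng3, Ne3, Ke5, Kd5, Kc5, Ke4, Kc4, Ke3, Kd3, Kc3, Be4, Bd3, Bc2, Ba2.
Count: 21.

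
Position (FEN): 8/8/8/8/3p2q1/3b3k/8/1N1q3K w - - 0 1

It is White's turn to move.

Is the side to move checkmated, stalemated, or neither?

checkmate

White to move; white king on h1.
In check: yes, from the black queen on d1.
King squares — g1: attacked by Qd1; g2: attacked by Kh3; h2: attacked by Kh3.
Legal moves for White: none.
In check with no legal moves → checkmate.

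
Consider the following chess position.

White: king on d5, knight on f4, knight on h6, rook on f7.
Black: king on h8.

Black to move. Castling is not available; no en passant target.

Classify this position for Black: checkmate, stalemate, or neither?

stalemate

Black to move; black king on h8.
In check: no.
King squares — g7: attacked by Rf7; h7: attacked by Rf7; g8: attacked by Nh6.
Legal moves for Black: none.
Not in check and no legal moves → stalemate.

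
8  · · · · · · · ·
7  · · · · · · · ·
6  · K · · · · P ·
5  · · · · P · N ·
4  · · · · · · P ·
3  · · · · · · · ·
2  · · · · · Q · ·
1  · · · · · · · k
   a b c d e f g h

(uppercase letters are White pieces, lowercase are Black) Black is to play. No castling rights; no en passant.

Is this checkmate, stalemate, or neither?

stalemate

Black to move; black king on h1.
In check: no.
King squares — g1: attacked by Qf2; g2: attacked by Qf2; h2: attacked by Qf2.
Legal moves for Black: none.
Not in check and no legal moves → stalemate.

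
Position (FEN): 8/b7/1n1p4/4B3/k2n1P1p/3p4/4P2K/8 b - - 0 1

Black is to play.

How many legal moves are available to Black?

Black to move; king on a4.
In check: no.
Legal moves: Bb8, Nc8, Na8, Nd7, Nd5, Nc4, Ne6, Nc6, Nf5, Nb5, Nf3+, Nb3, Nxe2, Nc2, Kb5, Ka5, Kb4, Kb3, Ka3, dxe5, dxe2, d5, h3, d2.
Count: 24.

24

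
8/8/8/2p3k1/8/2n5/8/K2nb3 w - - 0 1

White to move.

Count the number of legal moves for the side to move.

0

White to move; king on a1.
In check: no.
Legal moves: none.
Count: 0.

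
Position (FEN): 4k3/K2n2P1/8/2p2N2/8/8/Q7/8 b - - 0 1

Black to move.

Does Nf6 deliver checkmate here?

After Nf6: white king on a7; in check: no.
White is not in check, so this cannot be checkmate.

no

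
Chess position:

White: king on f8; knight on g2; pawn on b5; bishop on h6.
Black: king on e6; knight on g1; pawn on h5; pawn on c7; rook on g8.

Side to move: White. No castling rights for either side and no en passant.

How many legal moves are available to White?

1

White to move; king on f8.
In check: yes, from the black rook on g8.
Legal moves: Kxg8.
Count: 1.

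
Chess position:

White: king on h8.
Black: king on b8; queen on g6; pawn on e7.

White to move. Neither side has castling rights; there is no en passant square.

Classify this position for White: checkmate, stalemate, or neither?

White to move; white king on h8.
In check: no.
King squares — g7: attacked by Qg6; h7: attacked by Qg6; g8: attacked by Qg6.
Legal moves for White: none.
Not in check and no legal moves → stalemate.

stalemate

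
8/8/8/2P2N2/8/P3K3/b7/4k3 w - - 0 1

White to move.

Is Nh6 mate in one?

After Nh6: black king on e1; in check: no.
Black is not in check, so this cannot be checkmate.

no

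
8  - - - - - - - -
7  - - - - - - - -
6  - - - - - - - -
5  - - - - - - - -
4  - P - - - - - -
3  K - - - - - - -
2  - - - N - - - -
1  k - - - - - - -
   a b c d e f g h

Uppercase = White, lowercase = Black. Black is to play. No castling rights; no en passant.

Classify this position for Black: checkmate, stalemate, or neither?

stalemate

Black to move; black king on a1.
In check: no.
King squares — b1: attacked by Nd2; a2: attacked by Ka3; b2: attacked by Ka3.
Legal moves for Black: none.
Not in check and no legal moves → stalemate.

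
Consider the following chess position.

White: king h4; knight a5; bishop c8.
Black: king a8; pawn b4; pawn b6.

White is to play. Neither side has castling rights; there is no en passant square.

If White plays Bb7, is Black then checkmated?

After Bb7: black king on a8; in check: yes, from the white bishop on b7.
Black has 2 legal replies: Kb8, Ka7.
In check but a legal move exists → not checkmate.

no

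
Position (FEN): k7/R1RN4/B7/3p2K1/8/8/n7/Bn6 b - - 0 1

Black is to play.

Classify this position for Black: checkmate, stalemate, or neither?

Black to move; black king on a8.
In check: yes, from the white rook on a7.
King squares — a7: attacked by Rc7; b7: attacked by Ba6; b8: attacked by Nd7.
Legal moves for Black: none.
In check with no legal moves → checkmate.

checkmate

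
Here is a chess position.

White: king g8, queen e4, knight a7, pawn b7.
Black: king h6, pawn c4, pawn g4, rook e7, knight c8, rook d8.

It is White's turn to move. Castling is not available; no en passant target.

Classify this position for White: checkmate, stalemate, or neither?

checkmate

White to move; white king on g8.
In check: yes, from the black rook on d8.
King squares — f7: attacked by Re7; g7: attacked by Kh6; h7: attacked by Kh6; f8: attacked by Rd8; h8: attacked by Rd8.
Legal moves for White: none.
In check with no legal moves → checkmate.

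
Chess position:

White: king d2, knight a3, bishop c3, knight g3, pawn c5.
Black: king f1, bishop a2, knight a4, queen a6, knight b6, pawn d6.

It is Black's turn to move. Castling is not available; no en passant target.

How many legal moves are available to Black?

3

Black to move; king on f1.
In check: yes, from the white knight on g3.
Legal moves: Kg2, Kf2, Kg1.
Count: 3.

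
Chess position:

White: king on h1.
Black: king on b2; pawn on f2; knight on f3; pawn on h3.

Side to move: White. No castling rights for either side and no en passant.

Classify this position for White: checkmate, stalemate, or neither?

White to move; white king on h1.
In check: no.
King squares — g1: attacked by Pf2; g2: attacked by Ph3; h2: attacked by Nf3.
Legal moves for White: none.
Not in check and no legal moves → stalemate.

stalemate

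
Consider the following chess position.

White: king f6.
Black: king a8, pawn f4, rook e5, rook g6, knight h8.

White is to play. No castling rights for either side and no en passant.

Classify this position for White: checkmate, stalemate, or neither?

neither

White to move; white king on f6.
In check: yes, from the black rook on g6.
King squares — e5: available; f5: attacked by Re5; g5: attacked by Re5; e6: attacked by Re5; g6: attacked by Nh8; e7: attacked by Re5; f7: attacked by Nh8; g7: attacked by Rg6.
Legal moves for White: Kxe5.
White is in check but has 1 legal move → neither.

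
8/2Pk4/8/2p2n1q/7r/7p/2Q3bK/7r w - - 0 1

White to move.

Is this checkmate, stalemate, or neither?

White to move; white king on h2.
In check: yes, from the black rook on h1.
King squares — g1: attacked by Rh1; h1: attacked by Bg2; g2: attacked by Ph3; g3: attacked by Nf5; h3: attacked by Rh1.
Legal moves for White: none.
In check with no legal moves → checkmate.

checkmate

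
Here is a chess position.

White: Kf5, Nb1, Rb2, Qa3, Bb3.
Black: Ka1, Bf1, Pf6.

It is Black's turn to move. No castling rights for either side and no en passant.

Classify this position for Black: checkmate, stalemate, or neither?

checkmate

Black to move; black king on a1.
In check: yes, from the white queen on a3.
King squares — b1: attacked by Rb2; a2: attacked by Rb2; b2: attacked by Qa3.
Legal moves for Black: none.
In check with no legal moves → checkmate.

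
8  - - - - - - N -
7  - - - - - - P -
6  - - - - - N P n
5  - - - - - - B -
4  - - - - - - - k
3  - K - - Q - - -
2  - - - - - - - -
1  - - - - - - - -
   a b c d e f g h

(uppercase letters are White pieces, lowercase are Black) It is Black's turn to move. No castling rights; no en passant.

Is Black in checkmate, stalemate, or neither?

checkmate

Black to move; black king on h4.
In check: yes, from the white bishop on g5.
King squares — g3: attacked by Qe3; h3: attacked by Qe3; g4: attacked by Nf6; g5: attacked by Qe3; h5: attacked by Nf6.
Legal moves for Black: none.
In check with no legal moves → checkmate.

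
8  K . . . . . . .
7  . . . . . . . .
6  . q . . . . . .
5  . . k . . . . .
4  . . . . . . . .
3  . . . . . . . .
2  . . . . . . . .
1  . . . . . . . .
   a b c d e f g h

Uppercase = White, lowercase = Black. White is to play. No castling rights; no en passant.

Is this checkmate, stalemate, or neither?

White to move; white king on a8.
In check: no.
King squares — a7: attacked by Qb6; b7: attacked by Qb6; b8: attacked by Qb6.
Legal moves for White: none.
Not in check and no legal moves → stalemate.

stalemate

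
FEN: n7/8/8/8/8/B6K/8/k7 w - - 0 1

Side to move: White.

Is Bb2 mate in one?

no

After Bb2: black king on a1; in check: yes, from the white bishop on b2.
Black has 3 legal replies: Kxb2, Ka2, Kb1.
In check but a legal move exists → not checkmate.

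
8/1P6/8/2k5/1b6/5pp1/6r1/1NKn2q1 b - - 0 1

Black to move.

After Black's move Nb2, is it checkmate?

After Nb2: white king on c1; in check: yes, from the black queen on g1.
King squares — b1: own knight; d1: attacked by Qg1; b2: attacked by Rg2; c2: attacked by Rg2; d2: attacked by Rg2.
White has no legal moves → checkmate.

yes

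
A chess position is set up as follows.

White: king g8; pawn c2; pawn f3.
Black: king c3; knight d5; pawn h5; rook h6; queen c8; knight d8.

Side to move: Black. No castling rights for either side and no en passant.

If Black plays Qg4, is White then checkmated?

After Qg4: white king on g8; in check: yes, from the black queen on g4.
White has 2 legal replies: Kf8, fxg4.
In check but a legal move exists → not checkmate.

no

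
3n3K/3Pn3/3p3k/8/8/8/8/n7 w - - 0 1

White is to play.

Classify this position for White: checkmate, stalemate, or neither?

White to move; white king on h8.
In check: no.
King squares — g7: attacked by Kh6; h7: attacked by Kh6; g8: attacked by Ne7.
Legal moves for White: none.
Not in check and no legal moves → stalemate.

stalemate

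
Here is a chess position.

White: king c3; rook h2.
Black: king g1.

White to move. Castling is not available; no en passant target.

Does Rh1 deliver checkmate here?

After Rh1: black king on g1; in check: yes, from the white rook on h1.
Black has 3 legal replies: Kg2, Kf2, Kxh1.
In check but a legal move exists → not checkmate.

no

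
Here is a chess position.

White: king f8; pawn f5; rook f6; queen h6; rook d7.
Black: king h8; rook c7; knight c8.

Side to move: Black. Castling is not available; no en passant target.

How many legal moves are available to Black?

Black to move; king on h8.
In check: yes, from the white queen on h6.
Legal moves: none.
Count: 0.

0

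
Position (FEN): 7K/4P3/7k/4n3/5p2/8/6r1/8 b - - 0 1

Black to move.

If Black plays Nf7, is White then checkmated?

After Nf7: white king on h8; in check: yes, from the black knight on f7.
King squares — g7: attacked by Rg2; h7: attacked by Kh6; g8: attacked by Rg2.
White has no legal moves → checkmate.

yes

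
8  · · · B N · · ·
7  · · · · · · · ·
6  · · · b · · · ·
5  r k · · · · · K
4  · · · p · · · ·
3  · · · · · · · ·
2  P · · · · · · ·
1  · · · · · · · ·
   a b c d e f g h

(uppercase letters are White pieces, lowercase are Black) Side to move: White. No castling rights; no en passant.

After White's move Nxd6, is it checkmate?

After Nxd6: black king on b5; in check: yes, from the white knight on d6.
Black has 5 legal replies: Kc6+, Ka6+, Kc5, Kb4+, Ka4+.
In check but a legal move exists → not checkmate.

no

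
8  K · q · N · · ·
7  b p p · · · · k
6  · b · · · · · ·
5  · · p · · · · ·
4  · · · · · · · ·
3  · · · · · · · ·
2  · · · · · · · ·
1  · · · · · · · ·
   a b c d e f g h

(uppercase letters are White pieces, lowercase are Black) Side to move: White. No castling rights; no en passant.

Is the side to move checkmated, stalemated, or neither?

White to move; white king on a8.
In check: yes, from the black queen on c8.
King squares — a7: attacked by Bb6; b7: attacked by Qc8; b8: attacked by Ba7.
Legal moves for White: none.
In check with no legal moves → checkmate.

checkmate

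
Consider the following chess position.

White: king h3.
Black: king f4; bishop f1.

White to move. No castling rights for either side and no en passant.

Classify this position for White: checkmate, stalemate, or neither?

White to move; white king on h3.
In check: yes, from the black bishop on f1.
Legal moves for White: Kh4, Kh2.
White is in check but has 2 legal moves → neither.

neither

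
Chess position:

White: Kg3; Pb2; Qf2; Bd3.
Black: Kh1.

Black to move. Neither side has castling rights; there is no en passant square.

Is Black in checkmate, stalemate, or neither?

Black to move; black king on h1.
In check: no.
King squares — g1: attacked by Qf2; g2: attacked by Qf2; h2: attacked by Qf2.
Legal moves for Black: none.
Not in check and no legal moves → stalemate.

stalemate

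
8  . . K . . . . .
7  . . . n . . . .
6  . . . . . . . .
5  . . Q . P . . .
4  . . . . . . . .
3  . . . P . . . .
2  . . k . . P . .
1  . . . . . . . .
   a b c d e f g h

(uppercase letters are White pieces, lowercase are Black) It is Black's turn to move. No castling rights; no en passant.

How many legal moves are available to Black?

Black to move; king on c2.
In check: yes, from the white queen on c5.
Legal moves: Kxd3, Kb3, Kd2, Kb2, Kd1, Kb1, Nxc5.
Count: 7.

7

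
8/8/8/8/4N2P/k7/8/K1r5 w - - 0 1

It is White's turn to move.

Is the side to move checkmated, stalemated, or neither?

checkmate

White to move; white king on a1.
In check: yes, from the black rook on c1.
King squares — b1: attacked by Rc1; a2: attacked by Ka3; b2: attacked by Ka3.
Legal moves for White: none.
In check with no legal moves → checkmate.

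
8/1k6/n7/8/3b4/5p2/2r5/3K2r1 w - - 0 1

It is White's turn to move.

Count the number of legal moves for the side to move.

1

White to move; king on d1.
In check: yes, from the black rook on g1.
Legal moves: Kxc2.
Count: 1.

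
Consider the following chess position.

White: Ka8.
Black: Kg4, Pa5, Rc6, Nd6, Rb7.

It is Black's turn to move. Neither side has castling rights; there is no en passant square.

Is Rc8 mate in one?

yes

After Rc8: white king on a8; in check: yes, from the black rook on c8.
King squares — a7: attacked by Rb7; b7: attacked by Nd6; b8: attacked by Rb7.
White has no legal moves → checkmate.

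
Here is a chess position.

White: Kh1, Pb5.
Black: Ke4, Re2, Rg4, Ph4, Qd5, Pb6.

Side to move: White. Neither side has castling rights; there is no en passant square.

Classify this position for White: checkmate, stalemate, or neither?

stalemate

White to move; white king on h1.
In check: no.
King squares — g1: attacked by Rg4; g2: attacked by Re2; h2: attacked by Re2.
Legal moves for White: none.
Not in check and no legal moves → stalemate.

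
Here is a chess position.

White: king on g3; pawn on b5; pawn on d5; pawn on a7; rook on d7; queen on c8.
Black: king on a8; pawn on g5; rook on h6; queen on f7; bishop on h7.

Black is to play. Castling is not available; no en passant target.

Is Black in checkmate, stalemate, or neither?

checkmate

Black to move; black king on a8.
In check: yes, from the white queen on c8.
King squares — a7: attacked by Rd7; b7: attacked by Rd7; b8: attacked by Pa7.
Legal moves for Black: none.
In check with no legal moves → checkmate.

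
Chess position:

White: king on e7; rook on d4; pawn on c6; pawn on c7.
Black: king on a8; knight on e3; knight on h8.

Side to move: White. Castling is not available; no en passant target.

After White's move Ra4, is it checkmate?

yes

After Ra4: black king on a8; in check: yes, from the white rook on a4.
King squares — a7: attacked by Ra4; b7: attacked by Pc6; b8: attacked by Pc7.
Black has no legal moves → checkmate.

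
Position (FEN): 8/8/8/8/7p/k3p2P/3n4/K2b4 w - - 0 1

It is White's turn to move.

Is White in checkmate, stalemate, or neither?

White to move; white king on a1.
In check: no.
King squares — b1: attacked by Nd2; a2: attacked by Ka3; b2: attacked by Ka3.
Legal moves for White: none.
Not in check and no legal moves → stalemate.

stalemate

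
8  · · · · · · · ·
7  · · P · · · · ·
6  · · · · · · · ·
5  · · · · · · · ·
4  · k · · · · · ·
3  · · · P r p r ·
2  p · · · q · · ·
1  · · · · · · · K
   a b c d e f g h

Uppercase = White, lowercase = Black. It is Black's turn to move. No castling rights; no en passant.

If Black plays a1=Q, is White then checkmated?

yes

After a1=Q: white king on h1; in check: yes, from the black queen on a1.
King squares — g1: attacked by Qa1; g2: attacked by Qe2; h2: attacked by Qe2.
White has no legal moves → checkmate.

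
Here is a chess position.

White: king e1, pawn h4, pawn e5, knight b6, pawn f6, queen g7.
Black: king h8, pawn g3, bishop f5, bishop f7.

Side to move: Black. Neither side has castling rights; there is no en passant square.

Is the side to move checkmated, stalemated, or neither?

Black to move; black king on h8.
In check: yes, from the white queen on g7.
King squares — g7: attacked by Pf6; h7: attacked by Qg7; g8: attacked by Qg7.
Legal moves for Black: none.
In check with no legal moves → checkmate.

checkmate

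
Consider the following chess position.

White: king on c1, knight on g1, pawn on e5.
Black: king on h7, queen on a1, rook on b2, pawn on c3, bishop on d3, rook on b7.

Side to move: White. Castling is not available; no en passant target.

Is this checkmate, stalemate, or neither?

checkmate

White to move; white king on c1.
In check: yes, from the black queen on a1.
King squares — b1: attacked by Qa1; d1: attacked by Qa1; b2: attacked by Qa1; c2: attacked by Rb2; d2: attacked by Rb2.
Legal moves for White: none.
In check with no legal moves → checkmate.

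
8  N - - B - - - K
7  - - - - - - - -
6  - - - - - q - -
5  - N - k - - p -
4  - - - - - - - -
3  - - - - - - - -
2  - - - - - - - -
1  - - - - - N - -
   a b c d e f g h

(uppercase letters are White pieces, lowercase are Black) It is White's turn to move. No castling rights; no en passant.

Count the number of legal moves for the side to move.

3

White to move; king on h8.
In check: yes, from the black queen on f6.
Legal moves: Kg8, Kh7, Bxf6.
Count: 3.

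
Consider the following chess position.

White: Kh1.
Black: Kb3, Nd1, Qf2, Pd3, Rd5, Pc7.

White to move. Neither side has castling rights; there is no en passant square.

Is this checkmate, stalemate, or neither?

White to move; white king on h1.
In check: no.
King squares — g1: attacked by Qf2; g2: attacked by Qf2; h2: attacked by Qf2.
Legal moves for White: none.
Not in check and no legal moves → stalemate.

stalemate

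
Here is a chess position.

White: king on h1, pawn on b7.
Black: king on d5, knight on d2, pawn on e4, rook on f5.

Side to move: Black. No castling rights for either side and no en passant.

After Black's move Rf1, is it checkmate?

no

After Rf1: white king on h1; in check: yes, from the black rook on f1.
White has 2 legal replies: Kh2, Kg2.
In check but a legal move exists → not checkmate.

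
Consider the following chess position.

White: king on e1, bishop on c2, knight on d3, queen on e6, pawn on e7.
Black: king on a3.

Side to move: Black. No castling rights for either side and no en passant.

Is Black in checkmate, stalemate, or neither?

stalemate

Black to move; black king on a3.
In check: no.
King squares — a2: attacked by Qe6; b2: attacked by Nd3; b3: attacked by Bc2; a4: attacked by Bc2; b4: attacked by Nd3.
Legal moves for Black: none.
Not in check and no legal moves → stalemate.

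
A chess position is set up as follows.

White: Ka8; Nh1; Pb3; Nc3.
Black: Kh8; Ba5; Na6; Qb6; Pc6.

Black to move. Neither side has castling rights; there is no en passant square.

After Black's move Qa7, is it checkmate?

After Qa7: white king on a8; in check: yes, from the black queen on a7.
White has 1 legal reply: Kxa7.
In check but a legal move exists → not checkmate.

no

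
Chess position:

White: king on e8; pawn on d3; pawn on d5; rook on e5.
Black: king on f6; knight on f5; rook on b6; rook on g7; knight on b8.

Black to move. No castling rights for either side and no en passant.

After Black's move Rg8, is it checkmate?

After Rg8: white king on e8; in check: yes, from the black rook on g8.
King squares — d7: attacked by Nb8; e7: attacked by Nf5; f7: attacked by Kf6; d8: attacked by Rg8; f8: attacked by Rg8.
White has no legal moves → checkmate.

yes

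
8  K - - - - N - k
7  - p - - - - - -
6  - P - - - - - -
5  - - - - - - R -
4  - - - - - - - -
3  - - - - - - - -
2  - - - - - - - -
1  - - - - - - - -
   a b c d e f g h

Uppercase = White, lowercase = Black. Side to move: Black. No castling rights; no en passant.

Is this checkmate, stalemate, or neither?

stalemate

Black to move; black king on h8.
In check: no.
King squares — g7: attacked by Rg5; h7: attacked by Nf8; g8: attacked by Rg5.
Legal moves for Black: none.
Not in check and no legal moves → stalemate.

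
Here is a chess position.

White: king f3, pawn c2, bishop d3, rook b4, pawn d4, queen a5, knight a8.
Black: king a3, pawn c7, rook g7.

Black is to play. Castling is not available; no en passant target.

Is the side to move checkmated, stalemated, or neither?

Black to move; black king on a3.
In check: yes, from the white queen on a5.
King squares — a2: attacked by Qa5; b2: attacked by Rb4; b3: attacked by Pc2; a4: attacked by Rb4; b4: attacked by Qa5.
Legal moves for Black: none.
In check with no legal moves → checkmate.

checkmate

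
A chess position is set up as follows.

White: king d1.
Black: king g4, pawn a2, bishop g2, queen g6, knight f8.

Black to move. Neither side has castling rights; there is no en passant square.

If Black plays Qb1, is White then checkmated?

no

After Qb1: white king on d1; in check: yes, from the black queen on b1.
White has 2 legal replies: Ke2, Kd2.
In check but a legal move exists → not checkmate.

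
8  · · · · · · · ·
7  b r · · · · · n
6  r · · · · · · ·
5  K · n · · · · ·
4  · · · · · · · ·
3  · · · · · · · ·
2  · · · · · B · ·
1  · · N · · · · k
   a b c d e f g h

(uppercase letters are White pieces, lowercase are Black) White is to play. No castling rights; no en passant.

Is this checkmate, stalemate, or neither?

checkmate

White to move; white king on a5.
In check: yes, from the black rook on a6.
King squares — a4: attacked by Nc5; b4: attacked by Rb7; b5: attacked by Rb7; a6: attacked by Nc5; b6: attacked by Ra6.
Legal moves for White: none.
In check with no legal moves → checkmate.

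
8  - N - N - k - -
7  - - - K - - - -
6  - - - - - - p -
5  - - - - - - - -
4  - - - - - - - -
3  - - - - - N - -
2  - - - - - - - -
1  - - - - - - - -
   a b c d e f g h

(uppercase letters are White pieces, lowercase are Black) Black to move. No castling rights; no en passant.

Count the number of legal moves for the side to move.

Black to move; king on f8.
In check: no.
Legal moves: Kg8, Kg7, g5.
Count: 3.

3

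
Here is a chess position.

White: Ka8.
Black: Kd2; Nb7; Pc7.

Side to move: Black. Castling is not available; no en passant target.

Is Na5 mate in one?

no

After Na5: white king on a8; in check: no.
White is not in check, so this cannot be checkmate.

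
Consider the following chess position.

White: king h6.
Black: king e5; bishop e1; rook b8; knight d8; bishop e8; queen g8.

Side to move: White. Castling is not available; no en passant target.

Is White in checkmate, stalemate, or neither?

White to move; white king on h6.
In check: no.
King squares — g5: attacked by Qg8; h5: attacked by Be8; g6: attacked by Be8; g7: attacked by Qg8; h7: attacked by Qg8.
Legal moves for White: none.
Not in check and no legal moves → stalemate.

stalemate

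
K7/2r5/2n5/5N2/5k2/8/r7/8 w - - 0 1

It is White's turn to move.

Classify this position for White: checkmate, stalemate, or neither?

checkmate

White to move; white king on a8.
In check: yes, from the black rook on a2.
King squares — a7: attacked by Ra2; b7: attacked by Rc7; b8: attacked by Nc6.
Legal moves for White: none.
In check with no legal moves → checkmate.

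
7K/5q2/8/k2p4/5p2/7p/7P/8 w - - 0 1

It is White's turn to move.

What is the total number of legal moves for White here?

0

White to move; king on h8.
In check: no.
Legal moves: none.
Count: 0.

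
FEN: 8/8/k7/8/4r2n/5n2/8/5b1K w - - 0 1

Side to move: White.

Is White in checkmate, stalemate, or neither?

White to move; white king on h1.
In check: no.
King squares — g1: attacked by Nf3; g2: attacked by Bf1; h2: attacked by Nf3.
Legal moves for White: none.
Not in check and no legal moves → stalemate.

stalemate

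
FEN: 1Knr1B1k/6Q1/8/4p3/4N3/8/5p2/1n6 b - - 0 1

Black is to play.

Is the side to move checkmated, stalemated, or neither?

Black to move; black king on h8.
In check: yes, from the white queen on g7.
King squares — g7: attacked by Bf8; h7: attacked by Qg7; g8: attacked by Qg7.
Legal moves for Black: none.
In check with no legal moves → checkmate.

checkmate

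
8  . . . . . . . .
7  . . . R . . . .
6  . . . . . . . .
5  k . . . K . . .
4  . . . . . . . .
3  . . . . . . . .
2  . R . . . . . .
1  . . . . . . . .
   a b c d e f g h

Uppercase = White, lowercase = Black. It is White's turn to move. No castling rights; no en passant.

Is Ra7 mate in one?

yes

After Ra7: black king on a5; in check: yes, from the white rook on a7.
King squares — a4: attacked by Ra7; b4: attacked by Rb2; b5: attacked by Rb2; a6: attacked by Ra7; b6: attacked by Rb2.
Black has no legal moves → checkmate.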